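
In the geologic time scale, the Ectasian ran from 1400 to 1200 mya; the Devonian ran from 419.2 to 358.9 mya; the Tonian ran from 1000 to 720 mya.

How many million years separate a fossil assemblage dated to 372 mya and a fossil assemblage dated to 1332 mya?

960 million years

1332 − 372 = 960 million years.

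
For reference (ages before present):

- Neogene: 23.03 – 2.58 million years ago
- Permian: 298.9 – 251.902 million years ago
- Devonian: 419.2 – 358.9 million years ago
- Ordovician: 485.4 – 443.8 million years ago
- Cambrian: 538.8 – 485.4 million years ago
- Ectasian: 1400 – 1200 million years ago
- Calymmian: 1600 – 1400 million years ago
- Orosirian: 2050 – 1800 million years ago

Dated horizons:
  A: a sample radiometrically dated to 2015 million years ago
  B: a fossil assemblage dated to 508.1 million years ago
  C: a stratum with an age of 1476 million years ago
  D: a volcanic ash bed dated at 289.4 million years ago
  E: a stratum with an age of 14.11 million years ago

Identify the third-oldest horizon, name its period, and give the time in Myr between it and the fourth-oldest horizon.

Sorted oldest-first by Ma: A (2015), C (1476), B (508.1), D (289.4), E (14.11).
The third oldest is B at 508.1 Ma, which lies in 538.8–485.4 Ma: the Cambrian.
The fourth oldest is D at 289.4 Ma; separation = |508.1 − 289.4| = 218.7 Myr.

B, in the Cambrian; 218.7 million years to D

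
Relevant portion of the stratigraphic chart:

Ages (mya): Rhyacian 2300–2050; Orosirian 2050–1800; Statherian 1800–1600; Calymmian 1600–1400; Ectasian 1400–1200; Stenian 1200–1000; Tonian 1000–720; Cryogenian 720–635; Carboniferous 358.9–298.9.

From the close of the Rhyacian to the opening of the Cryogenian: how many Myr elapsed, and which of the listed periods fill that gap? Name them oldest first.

1330 million years; Orosirian, Statherian, Calymmian, Ectasian, Stenian, Tonian

The Rhyacian closes at 2050 Ma and the Cryogenian opens at 720 Ma, so the interval is 2050 − 720 = 1330 Myr.
A period fits inside if it starts at or after 2050 Ma and ends at or before 720 Ma; oldest first that gives Orosirian, Statherian, Calymmian, Ectasian, Stenian, Tonian.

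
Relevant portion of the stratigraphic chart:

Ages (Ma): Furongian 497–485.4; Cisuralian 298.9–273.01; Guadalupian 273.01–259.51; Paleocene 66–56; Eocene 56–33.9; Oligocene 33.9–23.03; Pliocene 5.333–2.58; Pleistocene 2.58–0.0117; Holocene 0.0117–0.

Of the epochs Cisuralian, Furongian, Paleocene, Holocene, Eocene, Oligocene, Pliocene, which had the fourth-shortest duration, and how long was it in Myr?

Oligocene, 10.87 million years

Durations: Cisuralian 25.89; Furongian 11.6; Paleocene 10; Holocene 0.0117; Eocene 22.1; Oligocene 10.87; Pliocene 2.753 Myr.
Sorted shortest-first: Holocene (0.0117), Pliocene (2.753), Paleocene (10), Oligocene (10.87), Furongian (11.6), Eocene (22.1), Cisuralian (25.89).
The fourth shortest is Oligocene at 10.87 Myr.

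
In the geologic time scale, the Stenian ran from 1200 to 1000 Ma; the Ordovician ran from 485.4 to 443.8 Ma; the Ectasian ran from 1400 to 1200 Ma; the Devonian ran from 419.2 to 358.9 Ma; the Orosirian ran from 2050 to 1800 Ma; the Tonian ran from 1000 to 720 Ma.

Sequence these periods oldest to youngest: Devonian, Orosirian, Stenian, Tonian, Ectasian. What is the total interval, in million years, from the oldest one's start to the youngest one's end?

From the excerpt: Devonian 419.2–358.9; Orosirian 2050–1800; Stenian 1200–1000; Tonian 1000–720; Ectasian 1400–1200 (Ma).
Larger Ma is earlier, so the oldest is Orosirian and the youngest is Devonian; oldest to youngest: Orosirian, Ectasian, Stenian, Tonian, Devonian.
Oldest start 2050 minus youngest end 358.9 gives 1691.1 Myr overall.

Orosirian → Ectasian → Stenian → Tonian → Devonian; total span 1691.1 Myr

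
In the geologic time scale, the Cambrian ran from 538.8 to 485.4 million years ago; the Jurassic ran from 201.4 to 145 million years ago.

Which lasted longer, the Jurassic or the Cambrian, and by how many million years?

Jurassic, by 3 million years

Jurassic: 201.4 − 145 = 56.4 Myr.
Cambrian: 538.8 − 485.4 = 53.4 Myr.
Difference: 56.4 − 53.4 = 3 Myr, so the Jurassic was longer.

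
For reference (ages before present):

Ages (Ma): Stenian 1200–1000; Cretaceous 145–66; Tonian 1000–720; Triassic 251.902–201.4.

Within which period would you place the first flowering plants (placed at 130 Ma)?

130 Ma lies between 145 and 66 Ma, so it falls in the Cretaceous.

Cretaceous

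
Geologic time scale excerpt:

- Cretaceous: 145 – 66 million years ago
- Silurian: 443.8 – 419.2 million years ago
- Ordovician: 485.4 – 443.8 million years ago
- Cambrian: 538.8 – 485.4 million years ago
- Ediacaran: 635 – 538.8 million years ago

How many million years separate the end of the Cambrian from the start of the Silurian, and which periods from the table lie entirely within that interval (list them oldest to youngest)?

41.6 million years; Ordovician

The Cambrian closes at 485.4 Ma and the Silurian opens at 443.8 Ma, so the interval is 485.4 − 443.8 = 41.6 Myr.
A period fits inside if it starts at or after 485.4 Ma and ends at or before 443.8 Ma; oldest first that gives Ordovician.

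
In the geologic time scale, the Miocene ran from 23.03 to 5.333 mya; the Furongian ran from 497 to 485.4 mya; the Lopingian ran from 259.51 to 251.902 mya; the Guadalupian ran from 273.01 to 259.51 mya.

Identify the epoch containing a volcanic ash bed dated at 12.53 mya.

12.53 Ma lies between 23.03 and 5.333 Ma, so it falls in the Miocene.

Miocene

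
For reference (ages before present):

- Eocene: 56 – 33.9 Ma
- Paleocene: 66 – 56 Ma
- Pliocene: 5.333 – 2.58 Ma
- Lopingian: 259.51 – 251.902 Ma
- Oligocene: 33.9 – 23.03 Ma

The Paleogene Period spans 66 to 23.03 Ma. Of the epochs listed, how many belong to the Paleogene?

Epochs inside 66–23.03 Ma: Paleocene, Eocene, Oligocene — 3 in total.

3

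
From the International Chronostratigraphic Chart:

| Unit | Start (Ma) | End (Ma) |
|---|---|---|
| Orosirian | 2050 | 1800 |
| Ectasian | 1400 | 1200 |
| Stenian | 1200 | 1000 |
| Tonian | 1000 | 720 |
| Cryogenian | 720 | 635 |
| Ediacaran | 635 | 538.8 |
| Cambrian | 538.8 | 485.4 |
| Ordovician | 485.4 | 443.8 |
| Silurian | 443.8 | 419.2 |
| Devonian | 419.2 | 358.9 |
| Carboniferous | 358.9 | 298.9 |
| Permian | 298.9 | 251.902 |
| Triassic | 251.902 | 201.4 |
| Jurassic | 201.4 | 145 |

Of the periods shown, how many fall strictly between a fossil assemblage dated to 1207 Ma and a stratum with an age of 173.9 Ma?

11

1207 Ma sits inside the Ectasian (1400–1200) and 173.9 Ma inside the Jurassic (201.4–145); neither of those is wholly between the two dates.
The listed periods lying completely between them are Stenian, Tonian, Cryogenian, Ediacaran, Cambrian, Ordovician, Silurian, Devonian, Carboniferous, Permian, Triassic — 11 in all.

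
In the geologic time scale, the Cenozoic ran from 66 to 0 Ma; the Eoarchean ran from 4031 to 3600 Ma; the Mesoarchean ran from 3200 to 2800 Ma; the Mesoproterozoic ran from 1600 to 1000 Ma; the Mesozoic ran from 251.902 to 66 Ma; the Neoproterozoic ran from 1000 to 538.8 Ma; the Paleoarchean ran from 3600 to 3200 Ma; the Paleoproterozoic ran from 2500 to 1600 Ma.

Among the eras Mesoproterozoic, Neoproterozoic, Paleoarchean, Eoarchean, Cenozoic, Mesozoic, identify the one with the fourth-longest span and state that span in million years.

Start − end for each: Mesoproterozoic 1600 − 1000 = 600; Neoproterozoic 1000 − 538.8 = 461.2; Paleoarchean 3600 − 3200 = 400; Eoarchean 4031 − 3600 = 431; Cenozoic 66 − 0 = 66; Mesozoic 251.902 − 66 = 185.902.
Ranking these from longest: Mesoproterozoic > Neoproterozoic > Eoarchean > Paleoarchean > Mesozoic > Cenozoic.
Position 4 in that ranking is Paleoarchean, which lasted 400 Myr.

Paleoarchean, 400 million years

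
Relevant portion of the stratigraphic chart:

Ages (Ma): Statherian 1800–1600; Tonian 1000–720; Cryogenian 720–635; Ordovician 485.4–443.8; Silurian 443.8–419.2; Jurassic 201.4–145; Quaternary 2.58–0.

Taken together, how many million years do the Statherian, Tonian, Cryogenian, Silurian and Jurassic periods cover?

Duration is start − end for each: (1800 − 1600) + (1000 − 720) + (720 − 635) + (443.8 − 419.2) + (201.4 − 145).
That is 200 + 280 + 85 + 24.6 + 56.4, which totals 646 million years.

646 million years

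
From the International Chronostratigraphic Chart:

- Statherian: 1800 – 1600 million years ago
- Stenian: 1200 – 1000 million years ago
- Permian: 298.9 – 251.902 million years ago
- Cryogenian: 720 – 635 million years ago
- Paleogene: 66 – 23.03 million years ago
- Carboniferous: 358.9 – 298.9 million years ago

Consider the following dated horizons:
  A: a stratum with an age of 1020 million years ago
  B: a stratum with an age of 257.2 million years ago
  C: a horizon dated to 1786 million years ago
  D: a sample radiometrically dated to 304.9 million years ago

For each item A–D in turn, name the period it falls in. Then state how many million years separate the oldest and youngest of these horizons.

A — Stenian; B — Permian; C — Statherian; D — Carboniferous; span 1528.8 million years

A: 1020 Ma lies in 1200–1000 Ma, so Stenian.
B: 257.2 Ma lies in 298.9–251.902 Ma, so Permian.
C: 1786 Ma lies in 1800–1600 Ma, so Statherian.
D: 304.9 Ma lies in 358.9–298.9 Ma, so Carboniferous.
Oldest = 1786 Ma, youngest = 257.2 Ma → span 1528.8 Myr.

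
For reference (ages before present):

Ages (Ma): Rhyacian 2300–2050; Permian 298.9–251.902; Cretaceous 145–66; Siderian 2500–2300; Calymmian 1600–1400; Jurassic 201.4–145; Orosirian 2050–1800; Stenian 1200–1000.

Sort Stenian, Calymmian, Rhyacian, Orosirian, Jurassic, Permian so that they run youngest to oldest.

Jurassic, Permian, Stenian, Calymmian, Orosirian, Rhyacian

Read off each span (Ma): Stenian 1200–1000; Calymmian 1600–1400; Rhyacian 2300–2050; Orosirian 2050–1800; Jurassic 201.4–145; Permian 298.9–251.902.
Larger Ma is older, so oldest→youngest is Rhyacian, Orosirian, Calymmian, Stenian, Permian, Jurassic; reverse it for youngest→oldest.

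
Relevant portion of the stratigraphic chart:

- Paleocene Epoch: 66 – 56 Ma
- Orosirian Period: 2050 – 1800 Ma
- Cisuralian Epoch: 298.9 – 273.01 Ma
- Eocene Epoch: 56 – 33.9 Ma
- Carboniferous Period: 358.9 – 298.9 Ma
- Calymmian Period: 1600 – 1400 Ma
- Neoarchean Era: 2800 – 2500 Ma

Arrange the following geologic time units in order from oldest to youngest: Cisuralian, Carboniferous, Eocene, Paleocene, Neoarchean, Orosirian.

Neoarchean → Orosirian → Carboniferous → Cisuralian → Paleocene → Eocene

The oldest of these is Neoarchean (starts 2800 Ma) and the youngest is Eocene (ends 33.9 Ma).
In between, by decreasing start age: Orosirian (2050), Carboniferous (358.9), Cisuralian (298.9), Paleocene (66).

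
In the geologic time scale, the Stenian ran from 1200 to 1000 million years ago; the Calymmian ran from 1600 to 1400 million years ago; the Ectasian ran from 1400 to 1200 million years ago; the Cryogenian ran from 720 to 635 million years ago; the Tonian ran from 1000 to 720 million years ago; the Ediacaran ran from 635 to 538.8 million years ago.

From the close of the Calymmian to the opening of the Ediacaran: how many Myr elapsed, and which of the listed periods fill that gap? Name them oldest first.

765 million years; Ectasian, Stenian, Tonian, Cryogenian

End of Calymmian = 1400 Ma; start of Ediacaran = 635 Ma.
Gap = 1400 − 635 = 765 Myr.
Periods wholly inside 1400–635 Ma: Ectasian (1400–1200), Stenian (1200–1000), Tonian (1000–720), Cryogenian (720–635).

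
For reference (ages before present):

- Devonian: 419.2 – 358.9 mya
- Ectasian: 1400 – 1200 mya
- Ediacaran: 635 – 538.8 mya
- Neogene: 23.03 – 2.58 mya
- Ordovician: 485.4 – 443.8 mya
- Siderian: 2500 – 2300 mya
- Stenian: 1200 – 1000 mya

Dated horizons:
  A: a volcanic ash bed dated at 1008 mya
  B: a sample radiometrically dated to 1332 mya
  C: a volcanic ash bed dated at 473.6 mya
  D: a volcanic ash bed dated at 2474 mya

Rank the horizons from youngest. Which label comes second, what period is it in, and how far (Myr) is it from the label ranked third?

Smaller Ma means younger, so youngest first: C 473.6 < A 1008 < B 1332 < D 2474.
Counting 2 along gives A (1008 Ma); the excerpt puts that inside the Stenian, 1200–1000 Ma.
Next in line is B (1332 Ma), and 1332 − 1008 = 324 Myr.

A, in the Stenian; 324 million years to B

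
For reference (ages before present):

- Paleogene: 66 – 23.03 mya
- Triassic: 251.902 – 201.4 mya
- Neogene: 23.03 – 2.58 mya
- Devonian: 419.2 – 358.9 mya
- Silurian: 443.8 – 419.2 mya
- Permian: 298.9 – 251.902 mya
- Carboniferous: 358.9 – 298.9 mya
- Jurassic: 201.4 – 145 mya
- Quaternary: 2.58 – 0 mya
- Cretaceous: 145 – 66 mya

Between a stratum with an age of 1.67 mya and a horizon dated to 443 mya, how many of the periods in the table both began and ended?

443 Ma sits inside the Silurian (443.8–419.2) and 1.67 Ma inside the Quaternary (2.58–0); neither of those is wholly between the two dates.
The listed periods lying completely between them are Devonian, Carboniferous, Permian, Triassic, Jurassic, Cretaceous, Paleogene, Neogene — 8 in all.

8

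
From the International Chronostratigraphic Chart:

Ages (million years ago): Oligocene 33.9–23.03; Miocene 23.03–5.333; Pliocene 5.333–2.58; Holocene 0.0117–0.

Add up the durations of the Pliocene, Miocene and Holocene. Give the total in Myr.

20.4617 million years

Duration is start − end for each: (5.333 − 2.58) + (23.03 − 5.333) + (0.0117 − 0).
That is 2.753 + 17.697 + 0.0117, which totals 20.4617 million years.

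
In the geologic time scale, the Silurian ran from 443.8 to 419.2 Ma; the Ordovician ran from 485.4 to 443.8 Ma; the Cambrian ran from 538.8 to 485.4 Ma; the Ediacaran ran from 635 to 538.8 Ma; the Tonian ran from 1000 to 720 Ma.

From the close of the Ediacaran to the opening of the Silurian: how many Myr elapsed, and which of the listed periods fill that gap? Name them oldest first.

95 million years; Cambrian, Ordovician

End of Ediacaran = 538.8 Ma; start of Silurian = 443.8 Ma.
Gap = 538.8 − 443.8 = 95 Myr.
Periods wholly inside 538.8–443.8 Ma: Cambrian (538.8–485.4), Ordovician (485.4–443.8).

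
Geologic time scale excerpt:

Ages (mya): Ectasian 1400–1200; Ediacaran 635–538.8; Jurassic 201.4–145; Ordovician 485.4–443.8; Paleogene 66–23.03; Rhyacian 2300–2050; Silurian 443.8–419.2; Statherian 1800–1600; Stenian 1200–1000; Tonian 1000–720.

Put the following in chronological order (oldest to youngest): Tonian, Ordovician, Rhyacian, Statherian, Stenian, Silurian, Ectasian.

Sorting by start age (descending Ma, since larger Ma = older): Rhyacian began 2300, Statherian began 1800, Ectasian began 1400, Stenian began 1200, Tonian began 1000, Ordovician began 485.4, Silurian began 443.8.

Rhyacian → Statherian → Ectasian → Stenian → Tonian → Ordovician → Silurian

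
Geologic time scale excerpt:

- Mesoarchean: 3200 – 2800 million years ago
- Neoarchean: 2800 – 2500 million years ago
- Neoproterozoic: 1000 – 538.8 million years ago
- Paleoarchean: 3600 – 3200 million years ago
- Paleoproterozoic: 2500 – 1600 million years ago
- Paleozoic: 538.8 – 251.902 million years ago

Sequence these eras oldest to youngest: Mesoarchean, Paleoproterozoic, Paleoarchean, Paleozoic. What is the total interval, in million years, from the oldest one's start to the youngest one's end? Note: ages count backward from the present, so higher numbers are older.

From the excerpt: Mesoarchean 3200–2800; Paleoproterozoic 2500–1600; Paleoarchean 3600–3200; Paleozoic 538.8–251.902 (Ma).
Larger Ma is earlier, so the oldest is Paleoarchean and the youngest is Paleozoic; oldest to youngest: Paleoarchean, Mesoarchean, Paleoproterozoic, Paleozoic.
Oldest start 3600 minus youngest end 251.902 gives 3348.098 Myr overall.

Paleoarchean, Mesoarchean, Paleoproterozoic, Paleozoic; total span 3348.098 Myr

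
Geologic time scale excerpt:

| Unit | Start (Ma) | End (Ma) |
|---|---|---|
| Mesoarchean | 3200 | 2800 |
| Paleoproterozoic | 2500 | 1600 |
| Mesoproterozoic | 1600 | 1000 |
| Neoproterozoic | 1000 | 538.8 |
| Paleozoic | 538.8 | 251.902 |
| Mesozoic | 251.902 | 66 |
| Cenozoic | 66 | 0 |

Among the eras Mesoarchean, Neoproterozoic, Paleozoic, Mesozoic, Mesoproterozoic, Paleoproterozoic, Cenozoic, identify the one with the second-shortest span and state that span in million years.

Durations: Mesoarchean 400; Neoproterozoic 461.2; Paleozoic 286.898; Mesozoic 185.902; Mesoproterozoic 600; Paleoproterozoic 900; Cenozoic 66 Myr.
Sorted shortest-first: Cenozoic (66), Mesozoic (185.902), Paleozoic (286.898), Mesoarchean (400), Neoproterozoic (461.2), Mesoproterozoic (600), Paleoproterozoic (900).
The second shortest is Mesozoic at 185.902 Myr.

Mesozoic, 185.902 million years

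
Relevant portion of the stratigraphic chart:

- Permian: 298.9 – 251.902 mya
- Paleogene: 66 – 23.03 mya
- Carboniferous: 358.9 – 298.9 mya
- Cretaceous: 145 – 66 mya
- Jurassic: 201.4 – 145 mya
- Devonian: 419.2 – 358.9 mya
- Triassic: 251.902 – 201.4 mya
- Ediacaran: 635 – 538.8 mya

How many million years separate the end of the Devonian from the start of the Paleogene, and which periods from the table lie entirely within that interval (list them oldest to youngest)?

The Devonian closes at 358.9 Ma and the Paleogene opens at 66 Ma, so the interval is 358.9 − 66 = 292.9 Myr.
A period fits inside if it starts at or after 358.9 Ma and ends at or before 66 Ma; oldest first that gives Carboniferous, Permian, Triassic, Jurassic, Cretaceous.

292.9 million years; Carboniferous, Permian, Triassic, Jurassic, Cretaceous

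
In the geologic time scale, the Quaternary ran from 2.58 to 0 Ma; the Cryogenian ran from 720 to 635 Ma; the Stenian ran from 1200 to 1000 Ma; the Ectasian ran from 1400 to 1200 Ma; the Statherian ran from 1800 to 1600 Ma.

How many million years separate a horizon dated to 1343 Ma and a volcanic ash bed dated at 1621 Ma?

1621 − 1343 = 278 million years.

278 million years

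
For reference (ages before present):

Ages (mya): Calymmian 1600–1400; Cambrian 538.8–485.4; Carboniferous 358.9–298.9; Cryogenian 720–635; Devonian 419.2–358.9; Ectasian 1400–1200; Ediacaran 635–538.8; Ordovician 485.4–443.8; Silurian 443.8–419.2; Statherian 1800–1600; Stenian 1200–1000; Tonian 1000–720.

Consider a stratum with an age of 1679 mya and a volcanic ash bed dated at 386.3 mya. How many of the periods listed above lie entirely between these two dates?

9

1679 Ma sits inside the Statherian (1800–1600) and 386.3 Ma inside the Devonian (419.2–358.9); neither of those is wholly between the two dates.
The listed periods lying completely between them are Calymmian, Ectasian, Stenian, Tonian, Cryogenian, Ediacaran, Cambrian, Ordovician, Silurian — 9 in all.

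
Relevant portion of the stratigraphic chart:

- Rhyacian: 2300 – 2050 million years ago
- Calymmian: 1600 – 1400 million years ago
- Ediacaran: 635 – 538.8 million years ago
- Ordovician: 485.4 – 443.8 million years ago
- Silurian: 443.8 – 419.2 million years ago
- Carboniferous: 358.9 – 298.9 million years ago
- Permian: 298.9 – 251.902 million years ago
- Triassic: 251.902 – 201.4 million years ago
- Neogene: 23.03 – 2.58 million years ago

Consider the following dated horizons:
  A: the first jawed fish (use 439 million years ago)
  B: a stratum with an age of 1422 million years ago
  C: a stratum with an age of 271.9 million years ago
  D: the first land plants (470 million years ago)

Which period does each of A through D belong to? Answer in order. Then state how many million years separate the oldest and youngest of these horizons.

A — Silurian; B — Calymmian; C — Permian; D — Ordovician; span 1150.1 million years

A: 439 Ma lies in 443.8–419.2 Ma, so Silurian.
B: 1422 Ma lies in 1600–1400 Ma, so Calymmian.
C: 271.9 Ma lies in 298.9–251.902 Ma, so Permian.
D: 470 Ma lies in 485.4–443.8 Ma, so Ordovician.
Oldest = 1422 Ma, youngest = 271.9 Ma → span 1150.1 Myr.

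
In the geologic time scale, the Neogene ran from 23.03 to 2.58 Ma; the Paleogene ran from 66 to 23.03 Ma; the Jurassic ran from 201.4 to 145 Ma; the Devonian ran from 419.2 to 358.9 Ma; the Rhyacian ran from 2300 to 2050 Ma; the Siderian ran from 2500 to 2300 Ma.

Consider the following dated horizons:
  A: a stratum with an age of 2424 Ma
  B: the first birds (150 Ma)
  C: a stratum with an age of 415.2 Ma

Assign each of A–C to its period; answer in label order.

A — Siderian; B — Jurassic; C — Devonian

Match each age against the start–end ranges in the excerpt: A = 2424 Ma → Siderian (2500–2300); B = 150 Ma → Jurassic (201.4–145); C = 415.2 Ma → Devonian (419.2–358.9).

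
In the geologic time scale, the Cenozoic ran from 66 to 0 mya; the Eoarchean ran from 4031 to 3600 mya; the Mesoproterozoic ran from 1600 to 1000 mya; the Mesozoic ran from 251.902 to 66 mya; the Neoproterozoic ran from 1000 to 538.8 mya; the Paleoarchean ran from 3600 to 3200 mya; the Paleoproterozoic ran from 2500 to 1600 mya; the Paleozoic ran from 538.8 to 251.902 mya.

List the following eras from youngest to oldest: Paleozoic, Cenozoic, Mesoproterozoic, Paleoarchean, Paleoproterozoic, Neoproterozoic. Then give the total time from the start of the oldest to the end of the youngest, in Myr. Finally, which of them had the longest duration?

Cenozoic, Paleozoic, Neoproterozoic, Mesoproterozoic, Paleoproterozoic, Paleoarchean; total span 3600 Myr; longest is Paleoproterozoic

Start ages (Ma): Paleoarchean 3600, Paleoproterozoic 2500, Mesoproterozoic 1600, Neoproterozoic 1000, Paleozoic 538.8, Cenozoic 66.
Ordered youngest to oldest: Cenozoic, Paleozoic, Neoproterozoic, Mesoproterozoic, Paleoproterozoic, Paleoarchean.
Span = 3600 − 0 = 3600 Myr.
Durations: Mesoproterozoic 600, Cenozoic 66, Neoproterozoic 461.2, Paleoproterozoic 900, Paleozoic 286.898, Paleoarchean 400 → longest is Paleoproterozoic (900 Myr).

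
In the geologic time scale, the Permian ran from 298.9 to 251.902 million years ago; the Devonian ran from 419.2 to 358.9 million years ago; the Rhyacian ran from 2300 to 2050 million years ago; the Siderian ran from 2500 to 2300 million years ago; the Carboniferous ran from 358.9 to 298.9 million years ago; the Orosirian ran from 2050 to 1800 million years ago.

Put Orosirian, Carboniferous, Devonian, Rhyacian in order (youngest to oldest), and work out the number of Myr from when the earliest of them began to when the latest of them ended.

Carboniferous, Devonian, Orosirian, Rhyacian; total span 2001.1 Myr

From the excerpt: Orosirian 2050–1800; Carboniferous 358.9–298.9; Devonian 419.2–358.9; Rhyacian 2300–2050 (Ma).
Larger Ma is earlier, so the oldest is Rhyacian and the youngest is Carboniferous; youngest to oldest: Carboniferous, Devonian, Orosirian, Rhyacian.
Oldest start 2300 minus youngest end 298.9 gives 2001.1 Myr overall.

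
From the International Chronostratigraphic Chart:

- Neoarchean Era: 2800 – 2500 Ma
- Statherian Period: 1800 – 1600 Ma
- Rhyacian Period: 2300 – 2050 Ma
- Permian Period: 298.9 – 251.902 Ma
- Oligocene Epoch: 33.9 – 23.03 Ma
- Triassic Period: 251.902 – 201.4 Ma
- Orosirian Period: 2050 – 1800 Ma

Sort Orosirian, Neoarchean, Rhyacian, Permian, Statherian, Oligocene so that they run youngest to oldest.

Oligocene, Permian, Statherian, Orosirian, Rhyacian, Neoarchean

Sorting by start age (ascending Ma, since larger Ma = older): Oligocene start 33.9, Permian start 298.9, Statherian start 1800, Orosirian start 2050, Rhyacian start 2300, Neoarchean start 2800.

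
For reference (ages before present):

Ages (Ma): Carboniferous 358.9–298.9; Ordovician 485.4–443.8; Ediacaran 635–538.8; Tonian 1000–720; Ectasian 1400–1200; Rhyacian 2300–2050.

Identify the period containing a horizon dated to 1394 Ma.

Ectasian

1394 Ma lies between 1400 and 1200 Ma, so it falls in the Ectasian.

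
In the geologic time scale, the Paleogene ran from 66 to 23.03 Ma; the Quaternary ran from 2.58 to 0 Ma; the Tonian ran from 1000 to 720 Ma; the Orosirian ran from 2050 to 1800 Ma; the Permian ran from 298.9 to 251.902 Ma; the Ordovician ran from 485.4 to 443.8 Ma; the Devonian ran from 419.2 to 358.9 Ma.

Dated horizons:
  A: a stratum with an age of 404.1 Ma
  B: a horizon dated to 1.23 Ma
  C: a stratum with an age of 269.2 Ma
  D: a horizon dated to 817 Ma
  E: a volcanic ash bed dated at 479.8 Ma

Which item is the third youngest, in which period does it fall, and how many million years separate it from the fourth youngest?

Smaller Ma means younger, so youngest first: B 1.23 < C 269.2 < A 404.1 < E 479.8 < D 817.
Counting 3 along gives A (404.1 Ma); the excerpt puts that inside the Devonian, 419.2–358.9 Ma.
Next in line is E (479.8 Ma), and 479.8 − 404.1 = 75.7 Myr.

A, in the Devonian; 75.7 million years to E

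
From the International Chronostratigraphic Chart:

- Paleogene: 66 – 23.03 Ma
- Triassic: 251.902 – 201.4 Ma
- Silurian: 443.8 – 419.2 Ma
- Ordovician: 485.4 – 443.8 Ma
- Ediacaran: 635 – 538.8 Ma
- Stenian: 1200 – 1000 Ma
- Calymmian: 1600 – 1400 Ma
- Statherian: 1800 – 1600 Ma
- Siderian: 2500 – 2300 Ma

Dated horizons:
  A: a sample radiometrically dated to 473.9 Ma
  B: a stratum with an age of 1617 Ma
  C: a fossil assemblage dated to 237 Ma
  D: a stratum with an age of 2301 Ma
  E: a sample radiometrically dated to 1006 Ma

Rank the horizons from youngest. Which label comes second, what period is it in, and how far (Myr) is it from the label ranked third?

Smaller Ma means younger, so youngest first: C 237 < A 473.9 < E 1006 < B 1617 < D 2301.
Counting 2 along gives A (473.9 Ma); the excerpt puts that inside the Ordovician, 485.4–443.8 Ma.
Next in line is E (1006 Ma), and 1006 − 473.9 = 532.1 Myr.

A, in the Ordovician; 532.1 million years to E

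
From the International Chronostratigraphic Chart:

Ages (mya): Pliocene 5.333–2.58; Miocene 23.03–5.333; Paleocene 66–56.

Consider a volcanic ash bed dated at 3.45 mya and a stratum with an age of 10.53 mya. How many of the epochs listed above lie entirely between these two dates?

0

Checking each listed span, none has both start < 10.53 Ma and end > 3.45 Ma — every epoch straddles one of the two dates or lies outside them — so the count is 0.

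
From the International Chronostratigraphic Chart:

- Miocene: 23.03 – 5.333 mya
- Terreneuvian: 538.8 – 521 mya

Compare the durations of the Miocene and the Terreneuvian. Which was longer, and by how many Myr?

Terreneuvian, by 0.103 million years

Miocene: 23.03 − 5.333 = 17.697 Myr.
Terreneuvian: 538.8 − 521 = 17.8 Myr.
Difference: 17.8 − 17.697 = 0.103 Myr, so the Terreneuvian was longer.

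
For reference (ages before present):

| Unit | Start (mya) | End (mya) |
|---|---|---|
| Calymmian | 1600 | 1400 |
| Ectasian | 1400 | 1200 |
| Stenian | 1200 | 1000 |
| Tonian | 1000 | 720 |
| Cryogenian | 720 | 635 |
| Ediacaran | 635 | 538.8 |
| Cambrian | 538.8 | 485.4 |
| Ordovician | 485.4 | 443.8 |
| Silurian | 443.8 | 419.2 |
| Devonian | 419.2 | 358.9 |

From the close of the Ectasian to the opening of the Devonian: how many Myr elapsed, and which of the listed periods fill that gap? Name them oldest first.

End of Ectasian = 1200 Ma; start of Devonian = 419.2 Ma.
Gap = 1200 − 419.2 = 780.8 Myr.
Periods wholly inside 1200–419.2 Ma: Stenian (1200–1000), Tonian (1000–720), Cryogenian (720–635), Ediacaran (635–538.8), Cambrian (538.8–485.4), Ordovician (485.4–443.8), Silurian (443.8–419.2).

780.8 million years; Stenian, Tonian, Cryogenian, Ediacaran, Cambrian, Ordovician, Silurian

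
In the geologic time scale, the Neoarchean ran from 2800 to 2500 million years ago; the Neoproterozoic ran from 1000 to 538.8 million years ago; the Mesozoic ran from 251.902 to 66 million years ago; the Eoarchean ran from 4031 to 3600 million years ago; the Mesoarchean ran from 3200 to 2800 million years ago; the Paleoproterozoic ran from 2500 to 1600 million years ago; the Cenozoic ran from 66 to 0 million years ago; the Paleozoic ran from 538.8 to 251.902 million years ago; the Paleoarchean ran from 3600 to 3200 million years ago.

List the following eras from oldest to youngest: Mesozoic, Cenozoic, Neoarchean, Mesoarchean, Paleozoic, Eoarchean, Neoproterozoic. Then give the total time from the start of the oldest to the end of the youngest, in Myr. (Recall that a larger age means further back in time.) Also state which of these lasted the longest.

Eoarchean, Mesoarchean, Neoarchean, Neoproterozoic, Paleozoic, Mesozoic, Cenozoic; total span 4031 Myr; longest is Neoproterozoic

From the excerpt: Mesozoic 251.902–66; Cenozoic 66–0; Neoarchean 2800–2500; Mesoarchean 3200–2800; Paleozoic 538.8–251.902; Eoarchean 4031–3600; Neoproterozoic 1000–538.8 (Ma).
Larger Ma is earlier, so the oldest is Eoarchean and the youngest is Cenozoic; oldest to youngest: Eoarchean, Mesoarchean, Neoarchean, Neoproterozoic, Paleozoic, Mesozoic, Cenozoic.
Oldest start 4031 minus youngest end 0 gives 4031 Myr overall.
Individual lengths (start − end): Mesozoic 185.902; Cenozoic 66; Mesoarchean 400; Eoarchean 431; Neoarchean 300; Neoproterozoic 461.2; Paleozoic 286.898. The largest is Neoproterozoic at 461.2 Myr.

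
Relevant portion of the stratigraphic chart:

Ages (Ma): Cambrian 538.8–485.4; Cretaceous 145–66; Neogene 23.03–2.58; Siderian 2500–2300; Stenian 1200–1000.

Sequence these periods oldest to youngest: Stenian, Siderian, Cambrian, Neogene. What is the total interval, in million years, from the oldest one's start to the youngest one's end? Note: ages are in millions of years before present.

Siderian, Stenian, Cambrian, Neogene; total span 2497.42 Myr

Start ages (Ma): Siderian 2500, Stenian 1200, Cambrian 538.8, Neogene 23.03.
Ordered oldest to youngest: Siderian, Stenian, Cambrian, Neogene.
Span = 2500 − 2.58 = 2497.42 Myr.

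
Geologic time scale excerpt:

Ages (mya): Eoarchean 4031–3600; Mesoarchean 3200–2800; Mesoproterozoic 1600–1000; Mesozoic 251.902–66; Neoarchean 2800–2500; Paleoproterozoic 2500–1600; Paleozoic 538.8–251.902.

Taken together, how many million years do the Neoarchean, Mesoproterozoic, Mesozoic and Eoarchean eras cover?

Each duration: Neoarchean = 300; Mesoproterozoic = 600; Mesozoic = 185.902; Eoarchean = 431.
Sum: 300 + 600 + 185.902 + 431 = 1516.902 Myr.

1516.902 million years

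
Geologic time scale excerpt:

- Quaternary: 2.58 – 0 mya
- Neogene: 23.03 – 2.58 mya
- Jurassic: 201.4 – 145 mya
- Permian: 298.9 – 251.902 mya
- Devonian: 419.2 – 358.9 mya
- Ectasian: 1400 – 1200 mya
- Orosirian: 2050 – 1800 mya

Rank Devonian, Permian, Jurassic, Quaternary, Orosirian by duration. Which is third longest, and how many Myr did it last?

Jurassic, 56.4 million years

Start − end for each: Devonian 419.2 − 358.9 = 60.3; Permian 298.9 − 251.902 = 46.998; Jurassic 201.4 − 145 = 56.4; Quaternary 2.58 − 0 = 2.58; Orosirian 2050 − 1800 = 250.
Ranking these from longest: Orosirian > Devonian > Jurassic > Permian > Quaternary.
Position 3 in that ranking is Jurassic, which lasted 56.4 Myr.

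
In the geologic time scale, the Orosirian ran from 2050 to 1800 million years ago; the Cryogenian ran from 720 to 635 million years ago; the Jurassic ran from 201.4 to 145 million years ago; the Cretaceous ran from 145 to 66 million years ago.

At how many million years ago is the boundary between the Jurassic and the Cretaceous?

The Jurassic ends and the Cretaceous begins at 145 million years ago.

145 million years ago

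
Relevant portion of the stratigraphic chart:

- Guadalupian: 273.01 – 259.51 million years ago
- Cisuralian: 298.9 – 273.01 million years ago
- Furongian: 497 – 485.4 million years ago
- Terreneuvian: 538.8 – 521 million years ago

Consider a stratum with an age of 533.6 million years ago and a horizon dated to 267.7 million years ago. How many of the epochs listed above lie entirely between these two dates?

The older date is 533.6 Ma and the younger is 267.7 Ma.
Epochs with start < 533.6 and end > 267.7 Ma: Furongian (497–485.4), Cisuralian (298.9–273.01).
That is 2 complete epochs.

2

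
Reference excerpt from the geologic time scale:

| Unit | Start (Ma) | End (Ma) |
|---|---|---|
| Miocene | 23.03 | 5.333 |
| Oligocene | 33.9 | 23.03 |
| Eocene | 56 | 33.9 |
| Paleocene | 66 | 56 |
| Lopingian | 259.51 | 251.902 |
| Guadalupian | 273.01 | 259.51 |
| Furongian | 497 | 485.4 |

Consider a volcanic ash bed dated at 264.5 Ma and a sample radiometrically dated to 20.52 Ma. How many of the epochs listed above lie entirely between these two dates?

The older date is 264.5 Ma and the younger is 20.52 Ma.
Epochs with start < 264.5 and end > 20.52 Ma: Lopingian (259.51–251.902), Paleocene (66–56), Eocene (56–33.9), Oligocene (33.9–23.03).
That is 4 complete epochs.

4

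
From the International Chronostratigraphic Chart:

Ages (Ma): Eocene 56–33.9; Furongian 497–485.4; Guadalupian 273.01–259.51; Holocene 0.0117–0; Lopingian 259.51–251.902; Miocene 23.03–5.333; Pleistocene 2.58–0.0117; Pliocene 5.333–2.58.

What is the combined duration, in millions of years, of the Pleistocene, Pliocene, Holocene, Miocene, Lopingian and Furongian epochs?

Duration is start − end for each: (2.58 − 0.0117) + (5.333 − 2.58) + (0.0117 − 0) + (23.03 − 5.333) + (259.51 − 251.902) + (497 − 485.4).
That is 2.5683 + 2.753 + 0.0117 + 17.697 + 7.608 + 11.6, which totals 42.238 million years.

42.238 million years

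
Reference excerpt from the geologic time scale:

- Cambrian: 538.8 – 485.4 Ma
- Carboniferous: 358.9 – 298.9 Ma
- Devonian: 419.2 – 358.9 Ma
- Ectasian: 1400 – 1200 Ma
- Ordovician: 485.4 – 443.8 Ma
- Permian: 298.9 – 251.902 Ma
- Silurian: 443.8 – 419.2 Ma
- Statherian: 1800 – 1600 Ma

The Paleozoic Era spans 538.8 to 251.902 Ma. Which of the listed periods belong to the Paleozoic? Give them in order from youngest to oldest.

Permian, Carboniferous, Devonian, Silurian, Ordovician, Cambrian

Periods with both bounds inside 538.8–251.902 Ma: Permian (298.9–251.902), Carboniferous (358.9–298.9), Devonian (419.2–358.9), Silurian (443.8–419.2), Ordovician (485.4–443.8), Cambrian (538.8–485.4).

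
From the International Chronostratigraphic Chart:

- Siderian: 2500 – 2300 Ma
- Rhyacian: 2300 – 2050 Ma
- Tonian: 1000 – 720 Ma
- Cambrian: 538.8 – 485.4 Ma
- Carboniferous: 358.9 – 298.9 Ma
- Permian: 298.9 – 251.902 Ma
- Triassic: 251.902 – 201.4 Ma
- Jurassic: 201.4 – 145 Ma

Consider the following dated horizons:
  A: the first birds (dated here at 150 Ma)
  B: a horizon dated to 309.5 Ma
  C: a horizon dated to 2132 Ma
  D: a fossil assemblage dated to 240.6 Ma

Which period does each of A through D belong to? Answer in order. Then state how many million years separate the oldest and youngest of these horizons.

A — Jurassic; B — Carboniferous; C — Rhyacian; D — Triassic; span 1982 million years

A: 150 Ma lies in 201.4–145 Ma, so Jurassic.
B: 309.5 Ma lies in 358.9–298.9 Ma, so Carboniferous.
C: 2132 Ma lies in 2300–2050 Ma, so Rhyacian.
D: 240.6 Ma lies in 251.902–201.4 Ma, so Triassic.
Oldest = 2132 Ma, youngest = 150 Ma → span 1982 Myr.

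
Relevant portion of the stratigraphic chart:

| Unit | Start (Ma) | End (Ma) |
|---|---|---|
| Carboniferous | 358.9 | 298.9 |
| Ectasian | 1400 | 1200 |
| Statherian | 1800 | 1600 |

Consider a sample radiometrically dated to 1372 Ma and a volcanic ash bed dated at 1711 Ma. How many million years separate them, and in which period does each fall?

339 million years apart; the first in the Ectasian, the second in the Statherian

Elapsed time: 1711 − 1372 = 339 Myr.
1372 Ma lies within 1400–1200 Ma: Ectasian.
1711 Ma lies within 1800–1600 Ma: Statherian.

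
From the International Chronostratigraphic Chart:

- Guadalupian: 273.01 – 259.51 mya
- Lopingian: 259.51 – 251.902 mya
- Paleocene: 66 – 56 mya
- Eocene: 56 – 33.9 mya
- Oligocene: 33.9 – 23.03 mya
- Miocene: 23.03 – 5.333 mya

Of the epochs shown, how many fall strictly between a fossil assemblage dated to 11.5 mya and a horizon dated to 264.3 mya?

264.3 Ma sits inside the Guadalupian (273.01–259.51) and 11.5 Ma inside the Miocene (23.03–5.333); neither of those is wholly between the two dates.
The listed epochs lying completely between them are Lopingian, Paleocene, Eocene, Oligocene — 4 in all.

4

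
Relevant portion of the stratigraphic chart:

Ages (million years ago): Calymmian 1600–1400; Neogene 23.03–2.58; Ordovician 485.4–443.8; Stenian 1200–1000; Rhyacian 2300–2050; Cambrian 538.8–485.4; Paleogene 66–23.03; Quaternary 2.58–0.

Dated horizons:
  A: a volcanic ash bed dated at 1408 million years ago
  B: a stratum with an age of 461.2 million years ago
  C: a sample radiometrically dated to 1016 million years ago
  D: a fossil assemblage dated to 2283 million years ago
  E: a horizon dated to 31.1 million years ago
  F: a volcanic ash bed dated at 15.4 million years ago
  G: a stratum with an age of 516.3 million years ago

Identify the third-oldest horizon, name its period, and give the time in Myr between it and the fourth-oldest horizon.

C, in the Stenian; 499.7 million years to G

Larger Ma means older, so oldest first: D 2283 > A 1408 > C 1016 > G 516.3 > B 461.2 > E 31.1 > F 15.4.
Counting 3 along gives C (1016 Ma); the excerpt puts that inside the Stenian, 1200–1000 Ma.
Next in line is G (516.3 Ma), and 1016 − 516.3 = 499.7 Myr.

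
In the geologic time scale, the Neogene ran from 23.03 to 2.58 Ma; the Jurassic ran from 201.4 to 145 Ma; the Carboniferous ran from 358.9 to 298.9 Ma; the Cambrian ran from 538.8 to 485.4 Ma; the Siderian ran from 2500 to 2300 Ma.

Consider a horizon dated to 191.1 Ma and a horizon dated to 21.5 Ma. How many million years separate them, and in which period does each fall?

Elapsed time: 191.1 − 21.5 = 169.6 Myr.
191.1 Ma lies within 201.4–145 Ma: Jurassic.
21.5 Ma lies within 23.03–2.58 Ma: Neogene.

169.6 million years apart; the first in the Jurassic, the second in the Neogene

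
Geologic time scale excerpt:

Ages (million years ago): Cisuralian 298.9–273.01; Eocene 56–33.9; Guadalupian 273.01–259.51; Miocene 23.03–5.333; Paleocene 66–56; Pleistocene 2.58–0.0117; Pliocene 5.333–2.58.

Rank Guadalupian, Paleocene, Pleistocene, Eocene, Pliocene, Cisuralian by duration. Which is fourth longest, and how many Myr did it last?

Paleocene, 10 million years

Start − end for each: Guadalupian 273.01 − 259.51 = 13.5; Paleocene 66 − 56 = 10; Pleistocene 2.58 − 0.0117 = 2.5683; Eocene 56 − 33.9 = 22.1; Pliocene 5.333 − 2.58 = 2.753; Cisuralian 298.9 − 273.01 = 25.89.
Ranking these from longest: Cisuralian > Eocene > Guadalupian > Paleocene > Pliocene > Pleistocene.
Position 4 in that ranking is Paleocene, which lasted 10 Myr.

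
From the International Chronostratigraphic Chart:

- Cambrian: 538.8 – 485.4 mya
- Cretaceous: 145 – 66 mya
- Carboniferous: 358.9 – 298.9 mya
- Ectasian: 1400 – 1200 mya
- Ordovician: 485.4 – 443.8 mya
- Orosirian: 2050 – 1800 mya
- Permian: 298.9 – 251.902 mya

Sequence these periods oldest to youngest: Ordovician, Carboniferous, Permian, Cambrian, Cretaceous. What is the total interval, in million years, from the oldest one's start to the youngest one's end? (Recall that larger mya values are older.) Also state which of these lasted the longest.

Cambrian, Ordovician, Carboniferous, Permian, Cretaceous; total span 472.8 Myr; longest is Cretaceous

Start ages (Ma): Cambrian 538.8, Ordovician 485.4, Carboniferous 358.9, Permian 298.9, Cretaceous 145.
Ordered oldest to youngest: Cambrian, Ordovician, Carboniferous, Permian, Cretaceous.
Span = 538.8 − 66 = 472.8 Myr.
Durations: Cretaceous 79, Ordovician 41.6, Cambrian 53.4, Carboniferous 60, Permian 46.998 → longest is Cretaceous (79 Myr).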